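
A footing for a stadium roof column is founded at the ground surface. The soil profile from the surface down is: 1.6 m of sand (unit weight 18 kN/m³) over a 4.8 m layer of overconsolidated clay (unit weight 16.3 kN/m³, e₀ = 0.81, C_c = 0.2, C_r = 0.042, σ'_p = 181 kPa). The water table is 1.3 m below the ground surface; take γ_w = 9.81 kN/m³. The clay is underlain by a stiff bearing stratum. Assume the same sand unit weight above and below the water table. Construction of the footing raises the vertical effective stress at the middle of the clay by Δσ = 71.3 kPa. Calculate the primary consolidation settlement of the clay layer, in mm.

Mid-depth of clay below the ground surface: z = 1.6 + 4.8/2 = 4 m.
Total vertical stress at mid-clay: σ_v = 18×1.6 + 16.3×2.4 = 67.92 kPa.
Pore pressure: u = 9.81×(4 − 1.3) = 26.487 kPa.
Initial effective stress: σ'_0 = σ_v − u = 67.92 − 26.487 = 41.433 kPa.
Final effective stress: σ'_f = 41.433 + 71.3 = 112.73 kPa.
σ'_f = 112.73 ≤ σ'_p = 181 kPa, so the clay remains overconsolidated and only the recompression index applies:
S_c = C_r·H/(1+e₀)·log₁₀(σ'_f/σ'_0) = 0.042×4.8/1.81×log₁₀(112.73/41.433)
    = 0.11138 × 0.43469 = 0.04842 m

S_c ≈ 48.4 mm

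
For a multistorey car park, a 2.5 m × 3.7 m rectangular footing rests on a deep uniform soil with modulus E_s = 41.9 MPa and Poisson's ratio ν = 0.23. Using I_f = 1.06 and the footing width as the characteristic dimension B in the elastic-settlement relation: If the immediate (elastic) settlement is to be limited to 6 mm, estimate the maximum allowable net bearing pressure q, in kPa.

q ≈ 100 kPa

E_s = 41.9 MPa = 41900 kPa.
S_e = q·B·(1−ν²)/E_s · I_f  ⇒  q = S_e·E_s / (B·(1−ν²)·I_f).
q = 0.006 × 41900 / (2.5 × 0.9471 × 1.06) = 100.2 kPa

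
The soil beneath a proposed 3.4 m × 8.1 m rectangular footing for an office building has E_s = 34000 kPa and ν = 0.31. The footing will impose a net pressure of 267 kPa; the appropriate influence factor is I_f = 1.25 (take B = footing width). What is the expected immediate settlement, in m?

Immediate (elastic) settlement: S_e = q·B·(1−ν²)/E_s · I_f.
S_e = 267 × 3.4 × (1 − 0.31²) / 34000 × 1.25
    = 267 × 3.4 × 0.9039 / 34000 × 1.25
    = 0.03017 m

S_e ≈ 0.0302 m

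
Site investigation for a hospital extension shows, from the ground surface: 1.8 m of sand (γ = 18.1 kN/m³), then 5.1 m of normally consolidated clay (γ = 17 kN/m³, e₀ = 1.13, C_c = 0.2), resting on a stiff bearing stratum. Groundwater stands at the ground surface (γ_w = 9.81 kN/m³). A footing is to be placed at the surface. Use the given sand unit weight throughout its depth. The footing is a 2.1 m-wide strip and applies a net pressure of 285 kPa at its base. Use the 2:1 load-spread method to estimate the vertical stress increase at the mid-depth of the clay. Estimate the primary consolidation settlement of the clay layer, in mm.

Mid-depth of clay below the ground surface: z = 1.8 + 5.1/2 = 4.35 m.
Total vertical stress at mid-clay: σ_v = 18.1×1.8 + 17×2.55 = 75.93 kPa.
Pore pressure: u = 9.81×(4.35 − 0) = 42.673 kPa.
Initial effective stress: σ'_0 = σ_v − u = 75.93 − 42.673 = 33.257 kPa.
Stress increase at mid-clay by the 2:1 spreading method:
Δσ = qB/(B+z) = 285×2.1/(2.1+4.35) = 92.791 kPa
Final effective stress: σ'_f = σ'_0 + Δσ = 33.257 + 92.791 = 126.05 kPa.
Normally consolidated clay, so the full stress increment lies on the virgin compression line:
S_c = C_c·H/(1+e₀)·log₁₀(σ'_f/σ'_0) = 0.2×5.1/(1+1.13)×log₁₀(126.05/33.257)
    = 0.47887 × 0.57866 = 0.2771 m

S_c ≈ 277 mm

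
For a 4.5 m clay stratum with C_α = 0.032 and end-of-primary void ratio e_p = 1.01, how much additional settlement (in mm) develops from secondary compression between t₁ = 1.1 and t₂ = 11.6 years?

Secondary compression: S_s = C_α·H/(1+e_p)·log₁₀(t₂/t₁)
S_s = 0.032×4.5/(1+1.01)×log₁₀(11.6/1.1)
    = 0.07164 × 1.023 = 0.07329 m

S_s ≈ 73.3 mm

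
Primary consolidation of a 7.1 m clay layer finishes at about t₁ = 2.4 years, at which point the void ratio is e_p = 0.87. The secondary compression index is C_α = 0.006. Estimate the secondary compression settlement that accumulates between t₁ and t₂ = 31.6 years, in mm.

Secondary compression: S_s = C_α·H/(1+e_p)·log₁₀(t₂/t₁)
S_s = 0.006×7.1/(1+0.87)×log₁₀(31.6/2.4)
    = 0.02278 × 1.119 = 0.0255 m

S_s ≈ 25.5 mm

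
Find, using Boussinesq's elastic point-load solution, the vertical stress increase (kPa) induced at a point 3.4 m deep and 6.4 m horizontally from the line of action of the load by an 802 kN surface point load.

Δσ_z ≈ 0.753 kPa

Boussinesq vertical stress below a point load on an elastic half-space:
Δσ_z = 3P/(2πz²) · [1 + (r/z)²]^(−5/2)
r/z = 6.4/3.4 = 1.8824; [1+(r/z)²]^(−5/2) = 0.022729.
Δσ_z = 3×802/(2π×3.4²) × 0.022729 = 33.125 × 0.022729 = 0.7529 kPa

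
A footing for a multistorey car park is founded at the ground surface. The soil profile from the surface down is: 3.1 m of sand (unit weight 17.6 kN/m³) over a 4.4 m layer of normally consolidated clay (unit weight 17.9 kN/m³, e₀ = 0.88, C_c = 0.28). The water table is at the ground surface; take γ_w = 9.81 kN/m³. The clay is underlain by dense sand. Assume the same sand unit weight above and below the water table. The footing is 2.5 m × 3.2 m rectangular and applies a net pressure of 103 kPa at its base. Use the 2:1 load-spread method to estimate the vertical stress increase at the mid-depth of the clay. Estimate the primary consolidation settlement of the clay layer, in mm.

S_c ≈ 73.9 mm

Mid-depth of clay below the ground surface: z = 3.1 + 4.4/2 = 5.3 m.
Total vertical stress at mid-clay: σ_v = 17.6×3.1 + 17.9×2.2 = 93.94 kPa.
Pore pressure: u = 9.81×(5.3 − 0) = 51.993 kPa.
Initial effective stress: σ'_0 = σ_v − u = 93.94 − 51.993 = 41.947 kPa.
Stress increase at mid-clay by the 2:1 spreading method:
Δσ = qBL/((B+z)(L+z)) = 103×2.5×3.2/((2.5+5.3)(3.2+5.3)) = 12.428 kPa
Final effective stress: σ'_f = σ'_0 + Δσ = 41.947 + 12.428 = 54.375 kPa.
Normally consolidated clay, so the full stress increment lies on the virgin compression line:
S_c = C_c·H/(1+e₀)·log₁₀(σ'_f/σ'_0) = 0.28×4.4/(1+0.88)×log₁₀(54.375/41.947)
    = 0.65532 × 0.1127 = 0.07385 m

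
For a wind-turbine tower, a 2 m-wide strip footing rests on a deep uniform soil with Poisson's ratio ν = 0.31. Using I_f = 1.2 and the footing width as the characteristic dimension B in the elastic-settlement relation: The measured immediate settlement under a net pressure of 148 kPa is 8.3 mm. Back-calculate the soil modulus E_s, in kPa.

E_s ≈ 38700 kPa

S_e = q·B·(1−ν²)/E_s · I_f  ⇒  E_s = q·B·(1−ν²)·I_f / S_e.
E_s = 148 × 2 × 0.9039 × 1.2 / 0.0083 = 38680 kPa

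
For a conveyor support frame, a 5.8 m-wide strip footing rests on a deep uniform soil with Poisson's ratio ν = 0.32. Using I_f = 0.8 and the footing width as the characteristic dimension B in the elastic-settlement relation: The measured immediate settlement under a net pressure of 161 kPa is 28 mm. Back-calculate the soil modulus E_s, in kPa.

E_s ≈ 23900 kPa

S_e = q·B·(1−ν²)/E_s · I_f  ⇒  E_s = q·B·(1−ν²)·I_f / S_e.
E_s = 161 × 5.8 × 0.8976 × 0.8 / 0.028 = 23950 kPa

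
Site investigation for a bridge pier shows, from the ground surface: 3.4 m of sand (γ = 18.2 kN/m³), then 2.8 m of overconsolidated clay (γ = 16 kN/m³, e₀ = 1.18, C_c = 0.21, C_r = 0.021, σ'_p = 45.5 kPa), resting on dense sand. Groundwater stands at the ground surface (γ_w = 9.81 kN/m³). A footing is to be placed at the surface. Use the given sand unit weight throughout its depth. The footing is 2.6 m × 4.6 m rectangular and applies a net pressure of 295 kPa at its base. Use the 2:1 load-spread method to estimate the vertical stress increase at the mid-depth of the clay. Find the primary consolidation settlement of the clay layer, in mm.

S_c ≈ 79.5 mm

Mid-depth of clay below the ground surface: z = 3.4 + 2.8/2 = 4.8 m.
Total vertical stress at mid-clay: σ_v = 18.2×3.4 + 16×1.4 = 84.28 kPa.
Pore pressure: u = 9.81×(4.8 − 0) = 47.088 kPa.
Initial effective stress: σ'_0 = σ_v − u = 84.28 − 47.088 = 37.192 kPa.
Stress increase at mid-clay by the 2:1 spreading method:
Δσ = qBL/((B+z)(L+z)) = 295×2.6×4.6/((2.6+4.8)(4.6+4.8)) = 50.722 kPa
Final effective stress: σ'_f = 37.192 + 50.722 = 87.914 kPa.
σ'_f = 87.914 > σ'_p = 45.5 kPa, so the stress path crosses the preconsolidation pressure — recompression up to σ'_p, then virgin compression beyond:
S_c = H/(1+e₀)·[C_r·log₁₀(σ'_p/σ'_0) + C_c·log₁₀(σ'_f/σ'_p)]
    = 2.8/2.18 × [0.021×log₁₀(45.5/37.192) + 0.21×log₁₀(87.914/45.5)]
    = 1.2844 × [0.0018388 + 0.06007] = 0.07952 m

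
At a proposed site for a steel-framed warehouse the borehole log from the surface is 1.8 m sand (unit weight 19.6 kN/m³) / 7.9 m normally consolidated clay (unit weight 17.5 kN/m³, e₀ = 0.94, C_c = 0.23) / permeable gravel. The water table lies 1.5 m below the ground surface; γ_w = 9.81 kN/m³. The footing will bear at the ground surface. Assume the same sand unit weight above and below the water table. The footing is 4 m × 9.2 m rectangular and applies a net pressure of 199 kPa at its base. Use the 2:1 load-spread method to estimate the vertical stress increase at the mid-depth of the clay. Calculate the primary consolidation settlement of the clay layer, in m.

S_c ≈ 0.239 m

Mid-depth of clay below the ground surface: z = 1.8 + 7.9/2 = 5.75 m.
Total vertical stress at mid-clay: σ_v = 19.6×1.8 + 17.5×3.95 = 104.41 kPa.
Pore pressure: u = 9.81×(5.75 − 1.5) = 41.693 kPa.
Initial effective stress: σ'_0 = σ_v − u = 104.41 − 41.693 = 62.717 kPa.
Stress increase at mid-clay by the 2:1 spreading method:
Δσ = qBL/((B+z)(L+z)) = 199×4×9.2/((4+5.75)(9.2+5.75)) = 50.241 kPa
Final effective stress: σ'_f = σ'_0 + Δσ = 62.717 + 50.241 = 112.96 kPa.
Normally consolidated clay, so the full stress increment lies on the virgin compression line:
S_c = C_c·H/(1+e₀)·log₁₀(σ'_f/σ'_0) = 0.23×7.9/(1+0.94)×log₁₀(112.96/62.717)
    = 0.9366 × 0.25554 = 0.2393 m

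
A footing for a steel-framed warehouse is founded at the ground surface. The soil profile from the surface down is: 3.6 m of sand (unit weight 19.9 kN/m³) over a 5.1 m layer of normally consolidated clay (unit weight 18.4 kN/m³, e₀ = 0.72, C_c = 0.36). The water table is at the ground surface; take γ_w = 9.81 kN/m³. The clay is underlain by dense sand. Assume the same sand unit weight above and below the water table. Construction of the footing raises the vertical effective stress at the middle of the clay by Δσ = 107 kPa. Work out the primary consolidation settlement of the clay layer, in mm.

S_c ≈ 483 mm

Mid-depth of clay below the ground surface: z = 3.6 + 5.1/2 = 6.15 m.
Total vertical stress at mid-clay: σ_v = 19.9×3.6 + 18.4×2.55 = 118.56 kPa.
Pore pressure: u = 9.81×(6.15 − 0) = 60.332 kPa.
Initial effective stress: σ'_0 = σ_v − u = 118.56 − 60.332 = 58.228 kPa.
Final effective stress: σ'_f = σ'_0 + Δσ = 58.228 + 107 = 165.23 kPa.
Normally consolidated clay, so the full stress increment lies on the virgin compression line:
S_c = C_c·H/(1+e₀)·log₁₀(σ'_f/σ'_0) = 0.36×5.1/(1+0.72)×log₁₀(165.23/58.228)
    = 1.0674 × 0.45296 = 0.4835 m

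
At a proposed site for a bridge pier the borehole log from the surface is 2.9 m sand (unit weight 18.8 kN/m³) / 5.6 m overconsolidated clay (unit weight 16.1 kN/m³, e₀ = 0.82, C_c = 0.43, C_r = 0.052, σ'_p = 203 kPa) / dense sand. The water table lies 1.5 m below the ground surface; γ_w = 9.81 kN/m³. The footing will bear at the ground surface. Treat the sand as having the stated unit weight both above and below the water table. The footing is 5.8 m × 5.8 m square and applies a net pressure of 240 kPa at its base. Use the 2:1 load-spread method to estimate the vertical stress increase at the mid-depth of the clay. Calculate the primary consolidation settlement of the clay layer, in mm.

S_c ≈ 49.7 mm

Mid-depth of clay below the ground surface: z = 2.9 + 5.6/2 = 5.7 m.
Total vertical stress at mid-clay: σ_v = 18.8×2.9 + 16.1×2.8 = 99.6 kPa.
Pore pressure: u = 9.81×(5.7 − 1.5) = 41.202 kPa.
Initial effective stress: σ'_0 = σ_v − u = 99.6 − 41.202 = 58.398 kPa.
Stress increase at mid-clay by the 2:1 spreading method:
Δσ = qBL/((B+z)(L+z)) = 240×5.8×5.8/((5.8+5.7)(5.8+5.7)) = 61.048 kPa
Final effective stress: σ'_f = 58.398 + 61.048 = 119.45 kPa.
σ'_f = 119.45 ≤ σ'_p = 203 kPa, so the clay remains overconsolidated and only the recompression index applies:
S_c = C_r·H/(1+e₀)·log₁₀(σ'_f/σ'_0) = 0.052×5.6/1.82×log₁₀(119.45/58.398)
    = 0.16 × 0.31079 = 0.04973 m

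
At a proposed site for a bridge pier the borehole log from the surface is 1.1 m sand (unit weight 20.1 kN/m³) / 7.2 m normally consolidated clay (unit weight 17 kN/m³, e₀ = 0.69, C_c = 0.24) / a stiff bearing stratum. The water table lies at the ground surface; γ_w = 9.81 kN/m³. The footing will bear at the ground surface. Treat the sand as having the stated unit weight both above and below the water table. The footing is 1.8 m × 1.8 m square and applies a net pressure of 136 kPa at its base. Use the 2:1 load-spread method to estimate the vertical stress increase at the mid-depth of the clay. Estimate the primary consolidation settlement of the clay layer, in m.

S_c ≈ 0.11 m

Mid-depth of clay below the ground surface: z = 1.1 + 7.2/2 = 4.7 m.
Total vertical stress at mid-clay: σ_v = 20.1×1.1 + 17×3.6 = 83.31 kPa.
Pore pressure: u = 9.81×(4.7 − 0) = 46.107 kPa.
Initial effective stress: σ'_0 = σ_v − u = 83.31 − 46.107 = 37.203 kPa.
Stress increase at mid-clay by the 2:1 spreading method:
Δσ = qBL/((B+z)(L+z)) = 136×1.8×1.8/((1.8+4.7)(1.8+4.7)) = 10.429 kPa
Final effective stress: σ'_f = σ'_0 + Δσ = 37.203 + 10.429 = 47.632 kPa.
Normally consolidated clay, so the full stress increment lies on the virgin compression line:
S_c = C_c·H/(1+e₀)·log₁₀(σ'_f/σ'_0) = 0.24×7.2/(1+0.69)×log₁₀(47.632/37.203)
    = 1.0225 × 0.10732 = 0.1097 m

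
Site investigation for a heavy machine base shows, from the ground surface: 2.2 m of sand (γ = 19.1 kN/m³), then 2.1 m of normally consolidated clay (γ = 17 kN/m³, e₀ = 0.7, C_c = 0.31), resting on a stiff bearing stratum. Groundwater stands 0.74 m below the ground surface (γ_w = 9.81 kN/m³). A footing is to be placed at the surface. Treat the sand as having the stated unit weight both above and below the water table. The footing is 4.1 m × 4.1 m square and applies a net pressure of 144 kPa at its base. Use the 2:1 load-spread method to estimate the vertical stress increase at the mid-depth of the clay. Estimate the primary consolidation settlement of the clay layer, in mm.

Mid-depth of clay below the ground surface: z = 2.2 + 2.1/2 = 3.25 m.
Total vertical stress at mid-clay: σ_v = 19.1×2.2 + 17×1.05 = 59.87 kPa.
Pore pressure: u = 9.81×(3.25 − 0.74) = 24.623 kPa.
Initial effective stress: σ'_0 = σ_v − u = 59.87 − 24.623 = 35.247 kPa.
Stress increase at mid-clay by the 2:1 spreading method:
Δσ = qBL/((B+z)(L+z)) = 144×4.1×4.1/((4.1+3.25)(4.1+3.25)) = 44.808 kPa
Final effective stress: σ'_f = σ'_0 + Δσ = 35.247 + 44.808 = 80.055 kPa.
Normally consolidated clay, so the full stress increment lies on the virgin compression line:
S_c = C_c·H/(1+e₀)·log₁₀(σ'_f/σ'_0) = 0.31×2.1/(1+0.7)×log₁₀(80.055/35.247)
    = 0.38294 × 0.35627 = 0.1364 m

S_c ≈ 136 mm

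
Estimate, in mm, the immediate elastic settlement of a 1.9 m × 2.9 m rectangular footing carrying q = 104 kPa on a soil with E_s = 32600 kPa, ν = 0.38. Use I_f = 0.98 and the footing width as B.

S_e ≈ 5.08 mm

Immediate (elastic) settlement: S_e = q·B·(1−ν²)/E_s · I_f.
S_e = 104 × 1.9 × (1 − 0.38²) / 32600 × 0.98
    = 104 × 1.9 × 0.8556 / 32600 × 0.98
    = 0.005082 m = 5.082 mm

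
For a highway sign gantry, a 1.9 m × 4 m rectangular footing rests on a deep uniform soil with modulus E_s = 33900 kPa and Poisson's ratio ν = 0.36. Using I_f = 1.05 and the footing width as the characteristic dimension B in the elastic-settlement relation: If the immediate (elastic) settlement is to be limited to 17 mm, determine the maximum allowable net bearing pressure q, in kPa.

q ≈ 332 kPa

S_e = q·B·(1−ν²)/E_s · I_f  ⇒  q = S_e·E_s / (B·(1−ν²)·I_f).
q = 0.017 × 33900 / (1.9 × 0.8704 × 1.05) = 331.9 kPa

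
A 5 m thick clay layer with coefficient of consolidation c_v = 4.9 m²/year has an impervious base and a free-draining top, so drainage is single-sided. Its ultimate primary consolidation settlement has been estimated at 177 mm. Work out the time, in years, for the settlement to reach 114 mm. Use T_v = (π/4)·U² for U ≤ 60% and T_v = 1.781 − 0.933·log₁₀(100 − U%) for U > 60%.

t ≈ 1.7 years

Drainage path length: H_d = H = 5 m (single drainage).
U = S(t)/S_ult = 114/177 = 0.6441.
U > 60%: T_v = 1.781 − 0.933·log₁₀(100 − 64.407) = 0.33357.
t = T_v·H_d²/c_v = 0.33357×5²/4.9 = 1.702 years.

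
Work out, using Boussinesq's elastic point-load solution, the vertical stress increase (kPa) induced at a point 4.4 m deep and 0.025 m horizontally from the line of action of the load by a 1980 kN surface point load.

Boussinesq vertical stress below a point load on an elastic half-space:
Δσ_z = 3P/(2πz²) · [1 + (r/z)²]^(−5/2)
r/z = 0.025/4.4 = 0.0056818; [1+(r/z)²]^(−5/2) = 0.99992.
Δσ_z = 3×1980/(2π×4.4²) × 0.99992 = 48.832 × 0.99992 = 48.83 kPa

Δσ_z ≈ 48.8 kPa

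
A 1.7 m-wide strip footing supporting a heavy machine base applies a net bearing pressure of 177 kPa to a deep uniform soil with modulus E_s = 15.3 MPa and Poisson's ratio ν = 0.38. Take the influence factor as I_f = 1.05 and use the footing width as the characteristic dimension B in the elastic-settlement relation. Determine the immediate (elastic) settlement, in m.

Immediate (elastic) settlement: S_e = q·B·(1−ν²)/E_s · I_f.
E_s = 15.3 MPa = 15300 kPa.
S_e = 177 × 1.7 × (1 − 0.38²) / 15300 × 1.05
    = 177 × 1.7 × 0.8556 / 15300 × 1.05
    = 0.01767 m

S_e ≈ 0.0177 m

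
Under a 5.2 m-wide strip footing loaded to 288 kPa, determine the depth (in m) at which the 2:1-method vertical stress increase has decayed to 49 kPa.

z ≈ 25.4 m

2:1 spreading — at depth z the loaded area has grown by z in each plan dimension:
qB/(B+z) = Δσ_z ⇒ z = qB/Δσ_z − B = 288×5.2/49 − 5.2 = 25.36 m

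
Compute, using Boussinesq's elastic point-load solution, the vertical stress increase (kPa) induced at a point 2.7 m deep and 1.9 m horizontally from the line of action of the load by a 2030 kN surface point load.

Δσ_z ≈ 48.6 kPa

Boussinesq vertical stress below a point load on an elastic half-space:
Δσ_z = 3P/(2πz²) · [1 + (r/z)²]^(−5/2)
r/z = 1.9/2.7 = 0.7037; [1+(r/z)²]^(−5/2) = 0.36581.
Δσ_z = 3×2030/(2π×2.7²) × 0.36581 = 132.96 × 0.36581 = 48.64 kPa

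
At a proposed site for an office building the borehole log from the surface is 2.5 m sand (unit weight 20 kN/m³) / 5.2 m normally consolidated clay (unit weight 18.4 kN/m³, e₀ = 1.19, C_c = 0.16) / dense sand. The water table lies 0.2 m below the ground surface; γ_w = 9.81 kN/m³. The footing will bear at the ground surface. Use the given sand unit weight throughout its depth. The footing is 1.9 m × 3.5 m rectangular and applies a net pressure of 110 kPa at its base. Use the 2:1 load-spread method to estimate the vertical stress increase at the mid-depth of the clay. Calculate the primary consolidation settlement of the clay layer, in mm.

S_c ≈ 36 mm

Mid-depth of clay below the ground surface: z = 2.5 + 5.2/2 = 5.1 m.
Total vertical stress at mid-clay: σ_v = 20×2.5 + 18.4×2.6 = 97.84 kPa.
Pore pressure: u = 9.81×(5.1 − 0.2) = 48.069 kPa.
Initial effective stress: σ'_0 = σ_v − u = 97.84 − 48.069 = 49.771 kPa.
Stress increase at mid-clay by the 2:1 spreading method:
Δσ = qBL/((B+z)(L+z)) = 110×1.9×3.5/((1.9+5.1)(3.5+5.1)) = 12.151 kPa
Final effective stress: σ'_f = σ'_0 + Δσ = 49.771 + 12.151 = 61.922 kPa.
Normally consolidated clay, so the full stress increment lies on the virgin compression line:
S_c = C_c·H/(1+e₀)·log₁₀(σ'_f/σ'_0) = 0.16×5.2/(1+1.19)×log₁₀(61.922/49.771)
    = 0.37991 × 0.094869 = 0.03604 m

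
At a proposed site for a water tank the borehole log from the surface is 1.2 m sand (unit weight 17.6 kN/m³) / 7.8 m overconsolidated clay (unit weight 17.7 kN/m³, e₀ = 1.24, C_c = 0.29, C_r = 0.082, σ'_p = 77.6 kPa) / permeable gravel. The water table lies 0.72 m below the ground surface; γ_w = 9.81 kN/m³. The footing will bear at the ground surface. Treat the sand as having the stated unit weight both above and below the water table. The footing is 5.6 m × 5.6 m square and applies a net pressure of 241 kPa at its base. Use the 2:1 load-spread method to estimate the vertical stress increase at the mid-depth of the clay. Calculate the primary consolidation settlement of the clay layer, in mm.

Mid-depth of clay below the ground surface: z = 1.2 + 7.8/2 = 5.1 m.
Total vertical stress at mid-clay: σ_v = 17.6×1.2 + 17.7×3.9 = 90.15 kPa.
Pore pressure: u = 9.81×(5.1 − 0.72) = 42.968 kPa.
Initial effective stress: σ'_0 = σ_v − u = 90.15 − 42.968 = 47.182 kPa.
Stress increase at mid-clay by the 2:1 spreading method:
Δσ = qBL/((B+z)(L+z)) = 241×5.6×5.6/((5.6+5.1)(5.6+5.1)) = 66.012 kPa
Final effective stress: σ'_f = 47.182 + 66.012 = 113.19 kPa.
σ'_f = 113.19 > σ'_p = 77.6 kPa, so the stress path crosses the preconsolidation pressure — recompression up to σ'_p, then virgin compression beyond:
S_c = H/(1+e₀)·[C_r·log₁₀(σ'_p/σ'_0) + C_c·log₁₀(σ'_f/σ'_p)]
    = 7.8/2.24 × [0.082×log₁₀(77.6/47.182) + 0.29×log₁₀(113.19/77.6)]
    = 3.4821 × [0.017719 + 0.047544] = 0.2273 m

S_c ≈ 227 mm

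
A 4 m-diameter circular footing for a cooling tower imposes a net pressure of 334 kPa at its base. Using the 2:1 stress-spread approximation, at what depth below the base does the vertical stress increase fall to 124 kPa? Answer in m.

z ≈ 2.56 m

2:1 spreading — at depth z the loaded area has grown by z in each plan dimension:
qD²/(D+z)² = Δσ_z ⇒ z = D(√(q/Δσ_z) − 1) = 4×(√(334/124) − 1) = 2.565 m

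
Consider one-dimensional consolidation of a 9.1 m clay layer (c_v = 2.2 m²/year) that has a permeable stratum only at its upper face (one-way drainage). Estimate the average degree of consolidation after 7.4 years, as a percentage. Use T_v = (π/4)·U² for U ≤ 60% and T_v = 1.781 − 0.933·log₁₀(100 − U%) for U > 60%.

U ≈ 50 %

Drainage path length: H_d = H = 9.1 m (single drainage).
T_v = c_v·t/H_d² = 2.2×7.4/9.1² = 0.19659.
T_v = 0.19659 corresponds to the U ≤ 60% branch:
U = √(4T_v/π) = 0.5003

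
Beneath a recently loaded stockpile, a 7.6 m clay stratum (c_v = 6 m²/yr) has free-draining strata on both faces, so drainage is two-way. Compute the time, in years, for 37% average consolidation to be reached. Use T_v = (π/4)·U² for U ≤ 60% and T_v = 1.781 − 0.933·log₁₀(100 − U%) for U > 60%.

Drainage path length: H_d = H/2 = 3.8 m (double drainage).
U ≤ 60%: T_v = (π/4)·U² = (π/4)×0.37² = 0.10752.
t = T_v·H_d²/c_v = 0.10752×3.8²/6 = 0.2588 years.

t ≈ 0.259 years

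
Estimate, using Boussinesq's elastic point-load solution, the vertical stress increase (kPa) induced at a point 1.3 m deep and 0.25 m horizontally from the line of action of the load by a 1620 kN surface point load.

Δσ_z ≈ 418 kPa

Boussinesq vertical stress below a point load on an elastic half-space:
Δσ_z = 3P/(2πz²) · [1 + (r/z)²]^(−5/2)
r/z = 0.25/1.3 = 0.19231; [1+(r/z)²]^(−5/2) = 0.91321.
Δσ_z = 3×1620/(2π×1.3²) × 0.91321 = 457.69 × 0.91321 = 418 kPa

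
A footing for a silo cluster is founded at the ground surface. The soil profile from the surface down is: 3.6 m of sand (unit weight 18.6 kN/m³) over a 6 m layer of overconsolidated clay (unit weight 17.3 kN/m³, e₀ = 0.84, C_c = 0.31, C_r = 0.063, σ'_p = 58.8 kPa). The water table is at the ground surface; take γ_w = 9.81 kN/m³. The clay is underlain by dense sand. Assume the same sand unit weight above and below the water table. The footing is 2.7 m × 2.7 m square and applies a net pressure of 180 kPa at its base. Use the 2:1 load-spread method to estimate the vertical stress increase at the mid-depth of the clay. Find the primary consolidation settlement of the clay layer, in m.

S_c ≈ 0.0795 m

Mid-depth of clay below the ground surface: z = 3.6 + 6/2 = 6.6 m.
Total vertical stress at mid-clay: σ_v = 18.6×3.6 + 17.3×3 = 118.86 kPa.
Pore pressure: u = 9.81×(6.6 − 0) = 64.746 kPa.
Initial effective stress: σ'_0 = σ_v − u = 118.86 − 64.746 = 54.114 kPa.
Stress increase at mid-clay by the 2:1 spreading method:
Δσ = qBL/((B+z)(L+z)) = 180×2.7×2.7/((2.7+6.6)(2.7+6.6)) = 15.172 kPa
Final effective stress: σ'_f = 54.114 + 15.172 = 69.286 kPa.
σ'_f = 69.286 > σ'_p = 58.8 kPa, so the stress path crosses the preconsolidation pressure — recompression up to σ'_p, then virgin compression beyond:
S_c = H/(1+e₀)·[C_r·log₁₀(σ'_p/σ'_0) + C_c·log₁₀(σ'_f/σ'_p)]
    = 6/1.84 × [0.063×log₁₀(58.8/54.114) + 0.31×log₁₀(69.286/58.8)]
    = 3.2609 × [0.0022723 + 0.022093] = 0.07945 m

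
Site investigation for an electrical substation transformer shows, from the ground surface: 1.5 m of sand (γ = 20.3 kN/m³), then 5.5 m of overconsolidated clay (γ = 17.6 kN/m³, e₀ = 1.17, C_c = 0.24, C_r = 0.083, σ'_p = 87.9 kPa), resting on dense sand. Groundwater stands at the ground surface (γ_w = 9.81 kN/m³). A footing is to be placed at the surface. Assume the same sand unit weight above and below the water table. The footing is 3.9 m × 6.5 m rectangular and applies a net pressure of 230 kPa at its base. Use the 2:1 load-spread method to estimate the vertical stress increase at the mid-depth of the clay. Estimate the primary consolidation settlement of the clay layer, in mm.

Mid-depth of clay below the ground surface: z = 1.5 + 5.5/2 = 4.25 m.
Total vertical stress at mid-clay: σ_v = 20.3×1.5 + 17.6×2.75 = 78.85 kPa.
Pore pressure: u = 9.81×(4.25 − 0) = 41.693 kPa.
Initial effective stress: σ'_0 = σ_v − u = 78.85 − 41.693 = 37.157 kPa.
Stress increase at mid-clay by the 2:1 spreading method:
Δσ = qBL/((B+z)(L+z)) = 230×3.9×6.5/((3.9+4.25)(6.5+4.25)) = 66.549 kPa
Final effective stress: σ'_f = 37.157 + 66.549 = 103.71 kPa.
σ'_f = 103.71 > σ'_p = 87.9 kPa, so the stress path crosses the preconsolidation pressure — recompression up to σ'_p, then virgin compression beyond:
S_c = H/(1+e₀)·[C_r·log₁₀(σ'_p/σ'_0) + C_c·log₁₀(σ'_f/σ'_p)]
    = 5.5/2.17 × [0.083×log₁₀(87.9/37.157) + 0.24×log₁₀(103.71/87.9)]
    = 2.5346 × [0.031038 + 0.01724] = 0.1224 m

S_c ≈ 122 mm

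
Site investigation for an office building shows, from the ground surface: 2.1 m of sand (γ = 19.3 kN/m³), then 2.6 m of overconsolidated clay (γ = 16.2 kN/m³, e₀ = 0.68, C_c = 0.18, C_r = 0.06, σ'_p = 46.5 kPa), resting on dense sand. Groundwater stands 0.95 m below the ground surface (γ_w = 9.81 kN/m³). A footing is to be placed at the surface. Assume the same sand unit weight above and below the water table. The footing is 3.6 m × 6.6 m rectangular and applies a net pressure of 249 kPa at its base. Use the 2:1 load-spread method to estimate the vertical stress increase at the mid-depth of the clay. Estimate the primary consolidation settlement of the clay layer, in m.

S_c ≈ 0.125 m

Mid-depth of clay below the ground surface: z = 2.1 + 2.6/2 = 3.4 m.
Total vertical stress at mid-clay: σ_v = 19.3×2.1 + 16.2×1.3 = 61.59 kPa.
Pore pressure: u = 9.81×(3.4 − 0.95) = 24.035 kPa.
Initial effective stress: σ'_0 = σ_v − u = 61.59 − 24.035 = 37.555 kPa.
Stress increase at mid-clay by the 2:1 spreading method:
Δσ = qBL/((B+z)(L+z)) = 249×3.6×6.6/((3.6+3.4)(6.6+3.4)) = 84.518 kPa
Final effective stress: σ'_f = 37.555 + 84.518 = 122.07 kPa.
σ'_f = 122.07 > σ'_p = 46.5 kPa, so the stress path crosses the preconsolidation pressure — recompression up to σ'_p, then virgin compression beyond:
S_c = H/(1+e₀)·[C_r·log₁₀(σ'_p/σ'_0) + C_c·log₁₀(σ'_f/σ'_p)]
    = 2.6/1.68 × [0.06×log₁₀(46.5/37.555) + 0.18×log₁₀(122.07/46.5)]
    = 1.5476 × [0.0055671 + 0.075448] = 0.1254 m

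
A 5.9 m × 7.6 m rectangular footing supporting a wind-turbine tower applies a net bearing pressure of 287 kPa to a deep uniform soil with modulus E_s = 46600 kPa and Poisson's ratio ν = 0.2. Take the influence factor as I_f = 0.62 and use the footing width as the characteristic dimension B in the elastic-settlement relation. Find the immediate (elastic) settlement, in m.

S_e ≈ 0.0216 m

Immediate (elastic) settlement: S_e = q·B·(1−ν²)/E_s · I_f.
S_e = 287 × 5.9 × (1 − 0.2²) / 46600 × 0.62
    = 287 × 5.9 × 0.96 / 46600 × 0.62
    = 0.02163 m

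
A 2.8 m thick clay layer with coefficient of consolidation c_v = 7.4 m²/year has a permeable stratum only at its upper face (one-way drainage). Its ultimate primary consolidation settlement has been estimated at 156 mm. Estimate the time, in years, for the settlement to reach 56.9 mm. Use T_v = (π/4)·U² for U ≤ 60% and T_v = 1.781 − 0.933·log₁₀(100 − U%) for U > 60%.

t ≈ 0.111 years

Drainage path length: H_d = H = 2.8 m (single drainage).
U = S(t)/S_ult = 56.9/156 = 0.3647.
U ≤ 60%: T_v = (π/4)·U² = (π/4)×0.36474² = 0.10449.
t = T_v·H_d²/c_v = 0.10449×2.8²/7.4 = 0.1107 years.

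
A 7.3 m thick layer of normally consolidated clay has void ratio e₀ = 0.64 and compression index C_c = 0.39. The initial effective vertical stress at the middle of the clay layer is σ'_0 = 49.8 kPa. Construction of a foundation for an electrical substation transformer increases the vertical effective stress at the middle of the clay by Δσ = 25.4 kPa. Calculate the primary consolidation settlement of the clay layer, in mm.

S_c ≈ 311 mm

Final effective stress: σ'_f = σ'_0 + Δσ = 49.8 + 25.4 = 75.2 kPa.
Normally consolidated clay, so the full stress increment lies on the virgin compression line:
S_c = C_c·H/(1+e₀)·log₁₀(σ'_f/σ'_0) = 0.39×7.3/(1+0.64)×log₁₀(75.2/49.8)
    = 1.736 × 0.17899 = 0.3107 m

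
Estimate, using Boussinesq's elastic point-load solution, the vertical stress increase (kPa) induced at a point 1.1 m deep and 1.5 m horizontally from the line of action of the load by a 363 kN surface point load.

Boussinesq vertical stress below a point load on an elastic half-space:
Δσ_z = 3P/(2πz²) · [1 + (r/z)²]^(−5/2)
r/z = 1.5/1.1 = 1.3636; [1+(r/z)²]^(−5/2) = 0.072322.
Δσ_z = 3×363/(2π×1.1²) × 0.072322 = 143.24 × 0.072322 = 10.36 kPa

Δσ_z ≈ 10.4 kPa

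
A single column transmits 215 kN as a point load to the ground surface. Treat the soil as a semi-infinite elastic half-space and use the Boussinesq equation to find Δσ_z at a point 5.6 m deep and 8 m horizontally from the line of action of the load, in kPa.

Boussinesq vertical stress below a point load on an elastic half-space:
Δσ_z = 3P/(2πz²) · [1 + (r/z)²]^(−5/2)
r/z = 8/5.6 = 1.4286; [1+(r/z)²]^(−5/2) = 0.062019.
Δσ_z = 3×215/(2π×5.6²) × 0.062019 = 3.2734 × 0.062019 = 0.203 kPa

Δσ_z ≈ 0.203 kPa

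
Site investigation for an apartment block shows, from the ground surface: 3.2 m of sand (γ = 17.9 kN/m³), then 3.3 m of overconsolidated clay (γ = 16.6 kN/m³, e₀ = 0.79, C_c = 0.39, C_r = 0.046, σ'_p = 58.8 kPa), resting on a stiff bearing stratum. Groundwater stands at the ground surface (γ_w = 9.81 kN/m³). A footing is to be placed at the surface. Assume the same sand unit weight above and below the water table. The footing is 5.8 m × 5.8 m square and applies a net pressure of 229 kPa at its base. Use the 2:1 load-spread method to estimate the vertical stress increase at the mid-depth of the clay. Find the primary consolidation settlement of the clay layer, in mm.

S_c ≈ 198 mm

Mid-depth of clay below the ground surface: z = 3.2 + 3.3/2 = 4.85 m.
Total vertical stress at mid-clay: σ_v = 17.9×3.2 + 16.6×1.65 = 84.67 kPa.
Pore pressure: u = 9.81×(4.85 − 0) = 47.578 kPa.
Initial effective stress: σ'_0 = σ_v − u = 84.67 − 47.578 = 37.092 kPa.
Stress increase at mid-clay by the 2:1 spreading method:
Δσ = qBL/((B+z)(L+z)) = 229×5.8×5.8/((5.8+4.85)(5.8+4.85)) = 67.919 kPa
Final effective stress: σ'_f = 37.092 + 67.919 = 105.01 kPa.
σ'_f = 105.01 > σ'_p = 58.8 kPa, so the stress path crosses the preconsolidation pressure — recompression up to σ'_p, then virgin compression beyond:
S_c = H/(1+e₀)·[C_r·log₁₀(σ'_p/σ'_0) + C_c·log₁₀(σ'_f/σ'_p)]
    = 3.3/1.79 × [0.046×log₁₀(58.8/37.092) + 0.39×log₁₀(105.01/58.8)]
    = 1.8436 × [0.0092045 + 0.098223] = 0.1981 m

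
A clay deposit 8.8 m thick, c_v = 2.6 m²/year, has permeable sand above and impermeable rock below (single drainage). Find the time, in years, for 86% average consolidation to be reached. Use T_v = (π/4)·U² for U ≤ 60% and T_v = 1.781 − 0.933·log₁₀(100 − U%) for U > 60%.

Drainage path length: H_d = H = 8.8 m (single drainage).
U > 60%: T_v = 1.781 − 0.933·log₁₀(100 − 86) = 0.71166.
t = T_v·H_d²/c_v = 0.71166×8.8²/2.6 = 21.2 years.

t ≈ 21.2 years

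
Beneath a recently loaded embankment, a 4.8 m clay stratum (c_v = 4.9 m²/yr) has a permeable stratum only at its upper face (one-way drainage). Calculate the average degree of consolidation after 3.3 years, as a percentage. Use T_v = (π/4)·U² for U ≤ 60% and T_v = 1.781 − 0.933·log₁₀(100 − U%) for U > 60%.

Drainage path length: H_d = H = 4.8 m (single drainage).
T_v = c_v·t/H_d² = 4.9×3.3/4.8² = 0.70182.
T_v = 0.70182 corresponds to the U > 60% branch:
U = 1 − 10^((1.781 − T_v)/0.933)/100 = 0.8566

U ≈ 85.7 %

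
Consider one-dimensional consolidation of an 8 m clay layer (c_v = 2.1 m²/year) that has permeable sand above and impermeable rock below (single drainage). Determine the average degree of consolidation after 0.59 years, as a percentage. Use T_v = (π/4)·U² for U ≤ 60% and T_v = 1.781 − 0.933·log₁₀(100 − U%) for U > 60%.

U ≈ 15.7 %

Drainage path length: H_d = H = 8 m (single drainage).
T_v = c_v·t/H_d² = 2.1×0.59/8² = 0.019359.
T_v = 0.019359 corresponds to the U ≤ 60% branch:
U = √(4T_v/π) = 0.157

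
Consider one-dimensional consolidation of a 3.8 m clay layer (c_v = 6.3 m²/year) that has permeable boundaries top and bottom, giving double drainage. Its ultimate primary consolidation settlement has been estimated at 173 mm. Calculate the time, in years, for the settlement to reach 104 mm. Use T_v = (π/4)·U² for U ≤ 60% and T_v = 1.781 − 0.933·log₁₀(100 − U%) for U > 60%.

Drainage path length: H_d = H/2 = 1.9 m (double drainage).
U = S(t)/S_ult = 104/173 = 0.6012.
U > 60%: T_v = 1.781 − 0.933·log₁₀(100 − 60.116) = 0.28745.
t = T_v·H_d²/c_v = 0.28745×1.9²/6.3 = 0.1647 years.

t ≈ 0.165 years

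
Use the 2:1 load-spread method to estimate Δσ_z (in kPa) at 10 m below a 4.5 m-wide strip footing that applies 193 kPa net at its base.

Δσ_z ≈ 59.9 kPa

By the 2:1 method the load spreads at 1 horizontal : 2 vertical, so at depth z the loaded area has grown by z in each plan dimension:
Δσ = qB/(B+z) = 193×4.5/(4.5+10) = 59.897 kPa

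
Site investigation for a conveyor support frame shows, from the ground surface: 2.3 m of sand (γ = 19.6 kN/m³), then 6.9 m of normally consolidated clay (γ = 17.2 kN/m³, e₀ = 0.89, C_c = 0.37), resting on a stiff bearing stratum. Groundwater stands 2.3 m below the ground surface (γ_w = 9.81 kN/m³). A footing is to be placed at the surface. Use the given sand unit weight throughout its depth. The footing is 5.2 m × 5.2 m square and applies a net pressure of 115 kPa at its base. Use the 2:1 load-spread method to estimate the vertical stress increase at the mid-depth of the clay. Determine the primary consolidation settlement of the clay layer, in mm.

S_c ≈ 184 mm

Mid-depth of clay below the ground surface: z = 2.3 + 6.9/2 = 5.75 m.
Total vertical stress at mid-clay: σ_v = 19.6×2.3 + 17.2×3.45 = 104.42 kPa.
Pore pressure: u = 9.81×(5.75 − 2.3) = 33.845 kPa.
Initial effective stress: σ'_0 = σ_v − u = 104.42 − 33.845 = 70.575 kPa.
Stress increase at mid-clay by the 2:1 spreading method:
Δσ = qBL/((B+z)(L+z)) = 115×5.2×5.2/((5.2+5.75)(5.2+5.75)) = 25.934 kPa
Final effective stress: σ'_f = σ'_0 + Δσ = 70.575 + 25.934 = 96.509 kPa.
Normally consolidated clay, so the full stress increment lies on the virgin compression line:
S_c = C_c·H/(1+e₀)·log₁₀(σ'_f/σ'_0) = 0.37×6.9/(1+0.89)×log₁₀(96.509/70.575)
    = 1.3508 × 0.13592 = 0.1836 m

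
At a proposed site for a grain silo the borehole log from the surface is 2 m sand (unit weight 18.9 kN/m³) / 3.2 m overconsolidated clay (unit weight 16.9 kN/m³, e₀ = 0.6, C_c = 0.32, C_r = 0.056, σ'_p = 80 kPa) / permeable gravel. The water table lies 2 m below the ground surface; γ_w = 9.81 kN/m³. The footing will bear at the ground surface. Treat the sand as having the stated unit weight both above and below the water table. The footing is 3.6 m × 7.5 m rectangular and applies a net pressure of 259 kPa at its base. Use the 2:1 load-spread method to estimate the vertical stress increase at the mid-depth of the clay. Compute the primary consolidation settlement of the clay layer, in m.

Mid-depth of clay below the ground surface: z = 2 + 3.2/2 = 3.6 m.
Total vertical stress at mid-clay: σ_v = 18.9×2 + 16.9×1.6 = 64.84 kPa.
Pore pressure: u = 9.81×(3.6 − 2) = 15.696 kPa.
Initial effective stress: σ'_0 = σ_v − u = 64.84 − 15.696 = 49.144 kPa.
Stress increase at mid-clay by the 2:1 spreading method:
Δσ = qBL/((B+z)(L+z)) = 259×3.6×7.5/((3.6+3.6)(7.5+3.6)) = 87.5 kPa
Final effective stress: σ'_f = 49.144 + 87.5 = 136.64 kPa.
σ'_f = 136.64 > σ'_p = 80 kPa, so the stress path crosses the preconsolidation pressure — recompression up to σ'_p, then virgin compression beyond:
S_c = H/(1+e₀)·[C_r·log₁₀(σ'_p/σ'_0) + C_c·log₁₀(σ'_f/σ'_p)]
    = 3.2/1.6 × [0.056×log₁₀(80/49.144) + 0.32×log₁₀(136.64/80)]
    = 2 × [0.011851 + 0.074396] = 0.1725 m

S_c ≈ 0.172 m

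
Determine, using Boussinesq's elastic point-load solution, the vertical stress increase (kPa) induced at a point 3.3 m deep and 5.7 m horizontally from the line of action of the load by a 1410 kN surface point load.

Δσ_z ≈ 1.95 kPa

Boussinesq vertical stress below a point load on an elastic half-space:
Δσ_z = 3P/(2πz²) · [1 + (r/z)²]^(−5/2)
r/z = 5.7/3.3 = 1.7273; [1+(r/z)²]^(−5/2) = 0.031575.
Δσ_z = 3×1410/(2π×3.3²) × 0.031575 = 61.821 × 0.031575 = 1.952 kPa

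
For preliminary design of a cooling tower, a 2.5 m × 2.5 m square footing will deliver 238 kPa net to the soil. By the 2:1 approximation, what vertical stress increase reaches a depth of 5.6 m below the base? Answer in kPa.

By the 2:1 method the load spreads at 1 horizontal : 2 vertical, so at depth z the loaded area has grown by z in each plan dimension:
Δσ = qBL/((B+z)(L+z)) = 238×2.5×2.5/((2.5+5.6)(2.5+5.6)) = 22.672 kPa

Δσ_z ≈ 22.7 kPa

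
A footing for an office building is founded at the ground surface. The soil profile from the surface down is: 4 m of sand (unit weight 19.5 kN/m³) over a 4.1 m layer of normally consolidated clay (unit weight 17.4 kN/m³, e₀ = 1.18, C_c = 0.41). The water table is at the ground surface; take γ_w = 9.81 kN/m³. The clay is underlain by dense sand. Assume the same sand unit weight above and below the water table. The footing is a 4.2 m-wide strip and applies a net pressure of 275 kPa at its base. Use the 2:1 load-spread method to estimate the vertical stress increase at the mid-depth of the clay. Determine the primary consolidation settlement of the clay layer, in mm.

S_c ≈ 376 mm

Mid-depth of clay below the ground surface: z = 4 + 4.1/2 = 6.05 m.
Total vertical stress at mid-clay: σ_v = 19.5×4 + 17.4×2.05 = 113.67 kPa.
Pore pressure: u = 9.81×(6.05 − 0) = 59.351 kPa.
Initial effective stress: σ'_0 = σ_v − u = 113.67 − 59.351 = 54.319 kPa.
Stress increase at mid-clay by the 2:1 spreading method:
Δσ = qB/(B+z) = 275×4.2/(4.2+6.05) = 112.68 kPa
Final effective stress: σ'_f = σ'_0 + Δσ = 54.319 + 112.68 = 167 kPa.
Normally consolidated clay, so the full stress increment lies on the virgin compression line:
S_c = C_c·H/(1+e₀)·log₁₀(σ'_f/σ'_0) = 0.41×4.1/(1+1.18)×log₁₀(167/54.319)
    = 0.7711 × 0.48776 = 0.3761 m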